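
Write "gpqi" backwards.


Input string: 'gpqi'
Operation: reverse character order
Original order: 'g' -> 'p' -> 'q' -> 'i'
Reversed order: 'i' -> 'q' -> 'p' -> 'g'
Result: iqpg


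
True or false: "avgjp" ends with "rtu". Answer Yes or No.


Input string: 'avgjp'
Suffix to check: 'rtu'
Last 3 characters of input: 'gjp'
Match: False
Result: No


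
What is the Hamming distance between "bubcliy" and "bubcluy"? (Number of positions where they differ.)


String 1: 'bubcliy'
String 2: 'bubcluy'
Compare each position: pos 0: 'b'=='b', pos 1: 'u'=='u', pos 2: 'b'=='b', pos 3: 'c'=='c', pos 4: 'l'=='l', pos 5: 'i'!='u', pos 6: 'y'=='y'
Differing positions: 1
Hamming distance: 1


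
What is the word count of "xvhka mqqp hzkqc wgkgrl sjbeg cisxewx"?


Input string: 'xvhka mqqp hzkqc wgkgrl sjbeg cisxewx'
Operation: split by spaces
Words found: 'xvhka', 'mqqp', 'hzkqc', 'wgkgrl', 'sjbeg', 'cisxewx'
Word count: 6


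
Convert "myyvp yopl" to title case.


Input string: 'myyvp yopl'
Operation: capitalize first letter of each word
Word transformations: 'myyvp'->'Myyvp', 'yopl'->'Yopl'
Result: Myyvp Yopl


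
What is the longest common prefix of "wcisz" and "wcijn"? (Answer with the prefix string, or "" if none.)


String 1: 'wcisz'
String 2: 'wcijn'
Compare position by position:
pos 0: 'w' vs 'w' match
pos 1: 'c' vs 'c' match
pos 2: 'i' vs 'i' match
pos 3: 's' vs 'j' differ -> stop
Longest common prefix: "wci" (length 3)


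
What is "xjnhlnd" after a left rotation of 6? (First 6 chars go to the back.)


Input: 'xjnhlnd', shift = 6
Operation: split at index 6 and swap parts
Front part s[0:6] = 'xjnhln'
Back part s[6:] = 'd'
Rotated = back + front = 'd' + 'xjnhln'
Result: dxjnhln


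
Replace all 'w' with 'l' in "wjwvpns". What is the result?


Input string: 'wjwvpns'
Operation: replace 'w' with 'l'
Positions of 'w': 0, 2
After replacement: ljlvpns


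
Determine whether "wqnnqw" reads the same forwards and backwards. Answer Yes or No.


Input string: 'wqnnqw'
Reversed: 'wqnnqw'
Compare pairs: s[0]='w' vs s[5]='w' (match), s[1]='q' vs s[4]='q' (match), s[2]='n' vs s[3]='n' (match)
Palindrome: Yes


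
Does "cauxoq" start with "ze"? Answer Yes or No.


Input string: 'cauxoq'
Prefix to check: 'ze'
First 2 characters of input: 'ca'
Match: False
Result: No


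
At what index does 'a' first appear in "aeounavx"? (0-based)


Input string: 'aeounavx'
Target: 'a'
Scanning left to right: s[0]='a'
First match at index: 0


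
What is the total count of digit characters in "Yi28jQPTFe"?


Input string: 'Yi28jQPTFe'
Operation: count digit characters (0-9)
Scan: 'Y', 'i', '2'(digit), '8'(digit), 'j', 'Q', 'P', 'T', 'F', 'e'
Digits found: 2
Result: 2


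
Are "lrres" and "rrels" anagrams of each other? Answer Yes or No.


String 1: 'lrres' -> sorted: 'elrrs'
String 2: 'rrels' -> sorted: 'elrrs'
Compare sorted forms: 'elrrs' == 'elrrs'
Anagram: Yes


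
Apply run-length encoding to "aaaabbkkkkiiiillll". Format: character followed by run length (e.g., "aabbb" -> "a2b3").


Input: 'aaaabbkkkkiiiillll'
Operation: identify consecutive runs
Runs: 'aaaa' -> a4, 'bb' -> b2, 'kkkk' -> k4, 'iiii' -> i4, 'llll' -> l4
Encoded: a4b2k4i4l4


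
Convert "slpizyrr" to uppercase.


Input string: 'slpizyrr'
Operation: convert each letter to uppercase
Mapping: 's'->'S', 'l'->'L', 'p'->'P', 'i'->'I', 'z'->'Z', 'y'->'Y', 'r'->'R', 'r'->'R'
Result: SLPIZYRR


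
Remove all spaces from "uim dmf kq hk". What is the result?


Input string: 'uim dmf kq hk'
Operation: remove all spaces
Words: 'uim', 'dmf', 'kq', 'hk'
Join without spaces: uimdmfkqhk


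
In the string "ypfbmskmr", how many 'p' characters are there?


Input string: 'ypfbmskmr'
Target character: 'p'
Scan each position: s[1]='p'
Matches found at indices: 1
Total: 1


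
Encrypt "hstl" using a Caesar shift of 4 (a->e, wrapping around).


Input: 'hstl', shift = 4
Operation: for each letter, (position + 4) mod 26
Mapping: 'h'(7+4=11)->'l', 's'(18+4=22)->'w', 't'(19+4=23)->'x', 'l'(11+4=15)->'p'
Result: lwxp


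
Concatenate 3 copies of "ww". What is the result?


Input string: 'ww'
Operation: repeat 3 times
Concatenation: 'ww' + 'ww' + 'ww'
Result: wwwwww


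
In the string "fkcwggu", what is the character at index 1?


Input string: 'fkcwggu'
Operation: get character at index 1
Index mapping: s[0]='f', s[1]='k'
Result: 'k'


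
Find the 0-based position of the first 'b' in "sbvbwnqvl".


Input string: 'sbvbwnqvl'
Target: 'b'
Scanning left to right: s[0]='s', s[1]='b'
First match at index: 1


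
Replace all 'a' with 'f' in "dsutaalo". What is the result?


Input string: 'dsutaalo'
Operation: replace 'a' with 'f'
Positions of 'a': 4, 5
After replacement: dsutfflo


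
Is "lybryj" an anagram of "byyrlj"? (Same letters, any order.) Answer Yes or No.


String 1: 'byyrlj' -> sorted: 'bjlryy'
String 2: 'lybryj' -> sorted: 'bjlryy'
Compare sorted forms: 'bjlryy' == 'bjlryy'
Anagram: Yes


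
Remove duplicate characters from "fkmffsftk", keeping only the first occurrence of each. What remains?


Input: 'fkmffsftk'
Operation: keep first occurrence of each character
Scan: s[0]='f' new -> keep; s[1]='k' new -> keep; s[2]='m' new -> keep; s[3]='f' seen -> skip; s[4]='f' seen -> skip; s[5]='s' new -> keep; s[6]='f' seen -> skip; s[7]='t' new -> keep; s[8]='k' seen -> skip
Result: fkmst


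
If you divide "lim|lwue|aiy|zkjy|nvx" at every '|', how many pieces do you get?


Input string: 'lim|lwue|aiy|zkjy|nvx'
Delimiter: '|'
Split result: 'lim', 'lwue', 'aiy', 'zkjy', 'nvx'
Number of parts: 5


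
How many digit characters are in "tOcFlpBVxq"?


Input string: 'tOcFlpBVxq'
Operation: count digit characters (0-9)
Scan: 't', 'O', 'c', 'F', 'l', 'p', 'B', 'V', 'x', 'q'
Digits found: 0
Result: 0


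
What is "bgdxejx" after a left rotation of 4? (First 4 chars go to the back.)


Input: 'bgdxejx', shift = 4
Operation: split at index 4 and swap parts
Front part s[0:4] = 'bgdx'
Back part s[4:] = 'ejx'
Rotated = back + front = 'ejx' + 'bgdx'
Result: ejxbgdx


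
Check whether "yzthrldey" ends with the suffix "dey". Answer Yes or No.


Input string: 'yzthrldey'
Suffix to check: 'dey'
Last 3 characters of input: 'dey'
Match: True
Result: Yes


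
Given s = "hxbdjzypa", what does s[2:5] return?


Input string: 'hxbdjzypa'
Operation: slice [2:5]
Extract characters: s[2]='b', s[3]='d', s[4]='j'
Result: bdj


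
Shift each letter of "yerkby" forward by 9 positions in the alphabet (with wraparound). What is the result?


Input: 'yerkby', shift = 9
Operation: for each letter, (position + 9) mod 26
Mapping: 'y'(24+9=33, 33 mod 26=7)->'h', 'e'(4+9=13)->'n', 'r'(17+9=26, 26 mod 26=0)->'a', 'k'(10+9=19)->'t', 'b'(1+9=10)->'k', 'y'(24+9=33, 33 mod 26=7)->'h'
Result: hnatkh


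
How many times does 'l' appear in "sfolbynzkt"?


Input string: 'sfolbynzkt'
Target character: 'l'
Scan each position: s[3]='l'
Matches found at indices: 3
Total: 1


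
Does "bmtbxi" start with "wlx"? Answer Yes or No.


Input string: 'bmtbxi'
Prefix to check: 'wlx'
First 3 characters of input: 'bmt'
Match: False
Result: No


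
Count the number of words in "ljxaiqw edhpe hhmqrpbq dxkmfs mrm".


Input string: 'ljxaiqw edhpe hhmqrpbq dxkmfs mrm'
Operation: split by spaces
Words found: 'ljxaiqw', 'edhpe', 'hhmqrpbq', 'dxkmfs', 'mrm'
Word count: 5


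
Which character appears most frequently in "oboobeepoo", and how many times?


Input: 'oboobeepoo'
Operation: tally each character
Counts: 'b':2, 'e':2, 'o':5, 'p':1
Maximum: 'o' appears 5 times


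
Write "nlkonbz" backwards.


Input string: 'nlkonbz'
Operation: reverse character order
Original order: 'n' -> 'l' -> 'k' -> 'o' -> 'n' -> 'b' -> 'z'
Reversed order: 'z' -> 'b' -> 'n' -> 'o' -> 'k' -> 'l' -> 'n'
Result: zbnokln


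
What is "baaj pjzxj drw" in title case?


Input string: 'baaj pjzxj drw'
Operation: capitalize first letter of each word
Word transformations: 'baaj'->'Baaj', 'pjzxj'->'Pjzxj', 'drw'->'Drw'
Result: Baaj Pjzxj Drw


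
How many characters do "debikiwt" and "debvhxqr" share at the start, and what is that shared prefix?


String 1: 'debikiwt'
String 2: 'debvhxqr'
Compare position by position:
pos 0: 'd' vs 'd' match
pos 1: 'e' vs 'e' match
pos 2: 'b' vs 'b' match
pos 3: 'i' vs 'v' differ -> stop
Longest common prefix: "deb" (length 3)


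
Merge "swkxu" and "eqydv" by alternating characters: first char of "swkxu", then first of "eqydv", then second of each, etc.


String 1: 'swkxu'
String 2: 'eqydv'
Operation: alternate characters
Pairs: 's'+'e', 'w'+'q', 'k'+'y', 'x'+'d', 'u'+'v'
Result: sewqkyxduv


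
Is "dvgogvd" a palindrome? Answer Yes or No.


Input string: 'dvgogvd'
Reversed: 'dvgogvd'
Compare pairs: s[0]='d' vs s[6]='d' (match), s[1]='v' vs s[5]='v' (match), s[2]='g' vs s[4]='g' (match)
Palindrome: Yes


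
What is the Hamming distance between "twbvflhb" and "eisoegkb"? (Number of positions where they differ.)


String 1: 'twbvflhb'
String 2: 'eisoegkb'
Compare each position: pos 0: 't'!='e', pos 1: 'w'!='i', pos 2: 'b'!='s', pos 3: 'v'!='o', pos 4: 'f'!='e', pos 5: 'l'!='g', pos 6: 'h'!='k', pos 7: 'b'=='b'
Differing positions: 7
Hamming distance: 7


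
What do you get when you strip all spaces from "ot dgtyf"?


Input string: 'ot dgtyf'
Operation: remove all spaces
Words: 'ot', 'dgtyf'
Join without spaces: otdgtyf


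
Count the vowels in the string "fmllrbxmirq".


Input string: 'fmllrbxmirq'
Operation: count vowels (a, e, i, o, u)
Scan: s[0]='f', s[1]='m', s[2]='l', s[3]='l', s[4]='r', s[5]='b', s[6]='x', s[7]='m', s[8]='i' (vowel), s[9]='r', s[10]='q'
Vowels found: 1
Result: 1


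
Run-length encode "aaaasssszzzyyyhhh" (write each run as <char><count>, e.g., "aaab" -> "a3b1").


Input: 'aaaasssszzzyyyhhh'
Operation: identify consecutive runs
Runs: 'aaaa' -> a4, 'ssss' -> s4, 'zzz' -> z3, 'yyy' -> y3, 'hhh' -> h3
Encoded: a4s4z3y3h3


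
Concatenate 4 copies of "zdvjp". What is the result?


Input string: 'zdvjp'
Operation: repeat 4 times
Concatenation: 'zdvjp' + 'zdvjp' + 'zdvjp' + 'zdvjp'
Result: zdvjpzdvjpzdvjpzdvjp


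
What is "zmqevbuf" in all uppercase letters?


Input string: 'zmqevbuf'
Operation: convert each letter to uppercase
Mapping: 'z'->'Z', 'm'->'M', 'q'->'Q', 'e'->'E', 'v'->'V', 'b'->'B', 'u'->'U', 'f'->'F'
Result: ZMQEVBUF


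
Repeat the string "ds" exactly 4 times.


Input string: 'ds'
Operation: repeat 4 times
Concatenation: 'ds' + 'ds' + 'ds' + 'ds'
Result: dsdsdsds


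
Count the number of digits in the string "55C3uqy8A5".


Input string: '55C3uqy8A5'
Operation: count digit characters (0-9)
Scan: '5'(digit), '5'(digit), 'C', '3'(digit), 'u', 'q', 'y', '8'(digit), 'A', '5'(digit)
Digits found: 5
Result: 5


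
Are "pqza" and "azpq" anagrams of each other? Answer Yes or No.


String 1: 'pqza' -> sorted: 'apqz'
String 2: 'azpq' -> sorted: 'apqz'
Compare sorted forms: 'apqz' == 'apqz'
Anagram: Yes


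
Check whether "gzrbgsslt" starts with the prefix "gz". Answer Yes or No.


Input string: 'gzrbgsslt'
Prefix to check: 'gz'
First 2 characters of input: 'gz'
Match: True
Result: Yes


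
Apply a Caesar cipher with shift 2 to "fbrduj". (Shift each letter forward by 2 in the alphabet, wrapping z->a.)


Input: 'fbrduj', shift = 2
Operation: for each letter, (position + 2) mod 26
Mapping: 'f'(5+2=7)->'h', 'b'(1+2=3)->'d', 'r'(17+2=19)->'t', 'd'(3+2=5)->'f', 'u'(20+2=22)->'w', 'j'(9+2=11)->'l'
Result: hdtfwl


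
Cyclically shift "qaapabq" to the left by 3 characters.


Input: 'qaapabq', shift = 3
Operation: split at index 3 and swap parts
Front part s[0:3] = 'qaa'
Back part s[3:] = 'pabq'
Rotated = back + front = 'pabq' + 'qaa'
Result: pabqqaa


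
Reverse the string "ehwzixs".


Input string: 'ehwzixs'
Operation: reverse character order
Original order: 'e' -> 'h' -> 'w' -> 'z' -> 'i' -> 'x' -> 's'
Reversed order: 's' -> 'x' -> 'i' -> 'z' -> 'w' -> 'h' -> 'e'
Result: sxizwhe


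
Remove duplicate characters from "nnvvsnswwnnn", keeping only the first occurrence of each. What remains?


Input: 'nnvvsnswwnnn'
Operation: keep first occurrence of each character
Scan: s[0]='n' new -> keep; s[1]='n' seen -> skip; s[2]='v' new -> keep; s[3]='v' seen -> skip; s[4]='s' new -> keep; s[5]='n' seen -> skip; s[6]='s' seen -> skip; s[7]='w' new -> keep; s[8]='w' seen -> skip; s[9]='n' seen -> skip; s[10]='n' seen -> skip; s[11]='n' seen -> skip
Result: nvsw


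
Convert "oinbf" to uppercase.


Input string: 'oinbf'
Operation: convert each letter to uppercase
Mapping: 'o'->'O', 'i'->'I', 'n'->'N', 'b'->'B', 'f'->'F'
Result: OINBF


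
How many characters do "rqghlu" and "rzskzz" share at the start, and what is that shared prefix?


String 1: 'rqghlu'
String 2: 'rzskzz'
Compare position by position:
pos 0: 'r' vs 'r' match
pos 1: 'q' vs 'z' differ -> stop
Longest common prefix: "r" (length 1)


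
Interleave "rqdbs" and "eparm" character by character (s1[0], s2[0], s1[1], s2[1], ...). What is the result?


String 1: 'rqdbs'
String 2: 'eparm'
Operation: alternate characters
Pairs: 'r'+'e', 'q'+'p', 'd'+'a', 'b'+'r', 's'+'m'
Result: reqpdabrsm


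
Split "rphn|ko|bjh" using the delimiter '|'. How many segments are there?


Input string: 'rphn|ko|bjh'
Delimiter: '|'
Split result: 'rphn', 'ko', 'bjh'
Number of parts: 3


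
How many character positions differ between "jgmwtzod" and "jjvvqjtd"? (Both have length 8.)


String 1: 'jgmwtzod'
String 2: 'jjvvqjtd'
Compare each position: pos 0: 'j'=='j', pos 1: 'g'!='j', pos 2: 'm'!='v', pos 3: 'w'!='v', pos 4: 't'!='q', pos 5: 'z'!='j', pos 6: 'o'!='t', pos 7: 'd'=='d'
Differing positions: 6
Hamming distance: 6


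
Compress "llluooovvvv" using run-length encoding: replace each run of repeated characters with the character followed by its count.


Input: 'llluooovvvv'
Operation: identify consecutive runs
Runs: 'lll' -> l3, 'u' -> u1, 'ooo' -> o3, 'vvvv' -> v4
Encoded: l3u1o3v4


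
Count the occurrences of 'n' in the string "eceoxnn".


Input string: 'eceoxnn'
Target character: 'n'
Scan each position: s[5]='n', s[6]='n'
Matches found at indices: 5, 6
Total: 2


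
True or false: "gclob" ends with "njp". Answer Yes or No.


Input string: 'gclob'
Suffix to check: 'njp'
Last 3 characters of input: 'lob'
Match: False
Result: No


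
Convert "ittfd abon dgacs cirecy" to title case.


Input string: 'ittfd abon dgacs cirecy'
Operation: capitalize first letter of each word
Word transformations: 'ittfd'->'Ittfd', 'abon'->'Abon', 'dgacs'->'Dgacs', 'cirecy'->'Cirecy'
Result: Ittfd Abon Dgacs Cirecy


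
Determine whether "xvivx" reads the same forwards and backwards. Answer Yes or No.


Input string: 'xvivx'
Reversed: 'xvivx'
Compare pairs: s[0]='x' vs s[4]='x' (match), s[1]='v' vs s[3]='v' (match)
Palindrome: Yes


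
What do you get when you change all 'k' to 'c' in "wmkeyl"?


Input string: 'wmkeyl'
Operation: replace 'k' with 'c'
Positions of 'k': 2
After replacement: wmceyl


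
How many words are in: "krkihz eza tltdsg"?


Input string: 'krkihz eza tltdsg'
Operation: split by spaces
Words found: 'krkihz', 'eza', 'tltdsg'
Word count: 3


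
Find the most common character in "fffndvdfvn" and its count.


Input: 'fffndvdfvn'
Operation: tally each character
Counts: 'd':2, 'f':4, 'n':2, 'v':2
Maximum: 'f' appears 4 times


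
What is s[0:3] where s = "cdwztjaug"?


Input string: 'cdwztjaug'
Operation: slice [0:3]
Extract characters: s[0]='c', s[1]='d', s[2]='w'
Result: cdw


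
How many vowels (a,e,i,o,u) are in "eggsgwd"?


Input string: 'eggsgwd'
Operation: count vowels (a, e, i, o, u)
Scan: s[0]='e' (vowel), s[1]='g', s[2]='g', s[3]='s', s[4]='g', s[5]='w', s[6]='d'
Vowels found: 1
Result: 1


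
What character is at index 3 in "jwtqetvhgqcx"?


Input string: 'jwtqetvhgqcx'
Operation: get character at index 3
Index mapping: s[0]='j', s[1]='w', s[2]='t', s[3]='q'
Result: 'q'


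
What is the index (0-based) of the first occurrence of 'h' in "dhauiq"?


Input string: 'dhauiq'
Target: 'h'
Scanning left to right: s[0]='d', s[1]='h'
First match at index: 1


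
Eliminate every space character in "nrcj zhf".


Input string: 'nrcj zhf'
Operation: remove all spaces
Words: 'nrcj', 'zhf'
Join without spaces: nrcjzhf


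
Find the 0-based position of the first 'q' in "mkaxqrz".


Input string: 'mkaxqrz'
Target: 'q'
Scanning left to right: s[0]='m', s[1]='k', s[2]='a', s[3]='x', s[4]='q'
First match at index: 4


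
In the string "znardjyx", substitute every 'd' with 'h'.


Input string: 'znardjyx'
Operation: replace 'd' with 'h'
Positions of 'd': 4
After replacement: znarhjyx


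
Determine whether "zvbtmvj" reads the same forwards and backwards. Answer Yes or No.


Input string: 'zvbtmvj'
Reversed: 'jvmtbvz'
Compare pairs: s[0]='z' vs s[6]='j' (mismatch), s[1]='v' vs s[5]='v' (match), s[2]='b' vs s[4]='m' (mismatch)
Palindrome: No


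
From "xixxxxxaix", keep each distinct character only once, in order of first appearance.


Input: 'xixxxxxaix'
Operation: keep first occurrence of each character
Scan: s[0]='x' new -> keep; s[1]='i' new -> keep; s[2]='x' seen -> skip; s[3]='x' seen -> skip; s[4]='x' seen -> skip; s[5]='x' seen -> skip; s[6]='x' seen -> skip; s[7]='a' new -> keep; s[8]='i' seen -> skip; s[9]='x' seen -> skip
Result: xia


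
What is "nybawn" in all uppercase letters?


Input string: 'nybawn'
Operation: convert each letter to uppercase
Mapping: 'n'->'N', 'y'->'Y', 'b'->'B', 'a'->'A', 'w'->'W', 'n'->'N'
Result: NYBAWN


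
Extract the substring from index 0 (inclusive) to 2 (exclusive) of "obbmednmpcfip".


Input string: 'obbmednmpcfip'
Operation: slice [0:2]
Extract characters: s[0]='o', s[1]='b'
Result: ob


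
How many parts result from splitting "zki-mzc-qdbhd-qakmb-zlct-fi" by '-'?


Input string: 'zki-mzc-qdbhd-qakmb-zlct-fi'
Delimiter: '-'
Split result: 'zki', 'mzc', 'qdbhd', 'qakmb', 'zlct', 'fi'
Number of parts: 6


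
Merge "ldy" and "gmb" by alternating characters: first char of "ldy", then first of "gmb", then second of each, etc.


String 1: 'ldy'
String 2: 'gmb'
Operation: alternate characters
Pairs: 'l'+'g', 'd'+'m', 'y'+'b'
Result: lgdmyb


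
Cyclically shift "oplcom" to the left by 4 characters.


Input: 'oplcom', shift = 4
Operation: split at index 4 and swap parts
Front part s[0:4] = 'oplc'
Back part s[4:] = 'om'
Rotated = back + front = 'om' + 'oplc'
Result: omoplc


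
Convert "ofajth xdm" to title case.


Input string: 'ofajth xdm'
Operation: capitalize first letter of each word
Word transformations: 'ofajth'->'Ofajth', 'xdm'->'Xdm'
Result: Ofajth Xdm


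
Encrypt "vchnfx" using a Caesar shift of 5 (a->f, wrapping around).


Input: 'vchnfx', shift = 5
Operation: for each letter, (position + 5) mod 26
Mapping: 'v'(21+5=26, 26 mod 26=0)->'a', 'c'(2+5=7)->'h', 'h'(7+5=12)->'m', 'n'(13+5=18)->'s', 'f'(5+5=10)->'k', 'x'(23+5=28, 28 mod 26=2)->'c'
Result: ahmskc


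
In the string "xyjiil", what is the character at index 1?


Input string: 'xyjiil'
Operation: get character at index 1
Index mapping: s[0]='x', s[1]='y'
Result: 'y'


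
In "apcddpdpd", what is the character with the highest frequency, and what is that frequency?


Input: 'apcddpdpd'
Operation: tally each character
Counts: 'a':1, 'c':1, 'd':4, 'p':3
Maximum: 'd' appears 4 times


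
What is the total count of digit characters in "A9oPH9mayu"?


Input string: 'A9oPH9mayu'
Operation: count digit characters (0-9)
Scan: 'A', '9'(digit), 'o', 'P', 'H', '9'(digit), 'm', 'a', 'y', 'u'
Digits found: 2
Result: 2


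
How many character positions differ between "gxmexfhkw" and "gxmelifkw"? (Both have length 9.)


String 1: 'gxmexfhkw'
String 2: 'gxmelifkw'
Compare each position: pos 0: 'g'=='g', pos 1: 'x'=='x', pos 2: 'm'=='m', pos 3: 'e'=='e', pos 4: 'x'!='l', pos 5: 'f'!='i', pos 6: 'h'!='f', pos 7: 'k'=='k', pos 8: 'w'=='w'
Differing positions: 3
Hamming distance: 3


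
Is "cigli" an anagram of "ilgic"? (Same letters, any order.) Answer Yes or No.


String 1: 'ilgic' -> sorted: 'cgiil'
String 2: 'cigli' -> sorted: 'cgiil'
Compare sorted forms: 'cgiil' == 'cgiil'
Anagram: Yes


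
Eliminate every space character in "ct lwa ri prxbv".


Input string: 'ct lwa ri prxbv'
Operation: remove all spaces
Words: 'ct', 'lwa', 'ri', 'prxbv'
Join without spaces: ctlwariprxbv


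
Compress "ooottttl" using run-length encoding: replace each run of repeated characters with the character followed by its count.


Input: 'ooottttl'
Operation: identify consecutive runs
Runs: 'ooo' -> o3, 'tttt' -> t4, 'l' -> l1
Encoded: o3t4l1


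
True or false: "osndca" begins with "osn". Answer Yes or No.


Input string: 'osndca'
Prefix to check: 'osn'
First 3 characters of input: 'osn'
Match: True
Result: Yes


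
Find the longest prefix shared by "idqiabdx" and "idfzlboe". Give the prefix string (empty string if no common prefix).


String 1: 'idqiabdx'
String 2: 'idfzlboe'
Compare position by position:
pos 0: 'i' vs 'i' match
pos 1: 'd' vs 'd' match
pos 2: 'q' vs 'f' differ -> stop
Longest common prefix: "id" (length 2)


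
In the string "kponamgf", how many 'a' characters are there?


Input string: 'kponamgf'
Target character: 'a'
Scan each position: s[4]='a'
Matches found at indices: 4
Total: 1


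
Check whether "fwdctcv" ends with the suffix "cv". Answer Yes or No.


Input string: 'fwdctcv'
Suffix to check: 'cv'
Last 2 characters of input: 'cv'
Match: True
Result: Yes


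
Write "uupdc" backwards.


Input string: 'uupdc'
Operation: reverse character order
Original order: 'u' -> 'u' -> 'p' -> 'd' -> 'c'
Reversed order: 'c' -> 'd' -> 'p' -> 'u' -> 'u'
Result: cdpuu


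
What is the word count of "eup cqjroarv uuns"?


Input string: 'eup cqjroarv uuns'
Operation: split by spaces
Words found: 'eup', 'cqjroarv', 'uuns'
Word count: 3


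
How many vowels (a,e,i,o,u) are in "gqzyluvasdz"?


Input string: 'gqzyluvasdz'
Operation: count vowels (a, e, i, o, u)
Scan: s[0]='g', s[1]='q', s[2]='z', s[3]='y', s[4]='l', s[5]='u' (vowel), s[6]='v', s[7]='a' (vowel), s[8]='s', s[9]='d', s[10]='z'
Vowels found: 2
Result: 2


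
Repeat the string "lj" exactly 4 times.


Input string: 'lj'
Operation: repeat 4 times
Concatenation: 'lj' + 'lj' + 'lj' + 'lj'
Result: ljljljlj


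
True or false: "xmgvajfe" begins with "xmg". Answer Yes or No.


Input string: 'xmgvajfe'
Prefix to check: 'xmg'
First 3 characters of input: 'xmg'
Match: True
Result: Yes


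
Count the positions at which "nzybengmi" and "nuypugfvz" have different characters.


String 1: 'nzybengmi'
String 2: 'nuypugfvz'
Compare each position: pos 0: 'n'=='n', pos 1: 'z'!='u', pos 2: 'y'=='y', pos 3: 'b'!='p', pos 4: 'e'!='u', pos 5: 'n'!='g', pos 6: 'g'!='f', pos 7: 'm'!='v', pos 8: 'i'!='z'
Differing positions: 7
Hamming distance: 7


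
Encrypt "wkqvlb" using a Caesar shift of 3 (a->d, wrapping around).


Input: 'wkqvlb', shift = 3
Operation: for each letter, (position + 3) mod 26
Mapping: 'w'(22+3=25)->'z', 'k'(10+3=13)->'n', 'q'(16+3=19)->'t', 'v'(21+3=24)->'y', 'l'(11+3=14)->'o', 'b'(1+3=4)->'e'
Result: zntyoe


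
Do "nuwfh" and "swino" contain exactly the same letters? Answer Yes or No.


String 1: 'nuwfh' -> sorted: 'fhnuw'
String 2: 'swino' -> sorted: 'inosw'
Compare sorted forms: 'fhnuw' != 'inosw'
Anagram: No


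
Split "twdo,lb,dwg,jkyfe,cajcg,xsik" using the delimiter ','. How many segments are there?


Input string: 'twdo,lb,dwg,jkyfe,cajcg,xsik'
Delimiter: ','
Split result: 'twdo', 'lb', 'dwg', 'jkyfe', 'cajcg', 'xsik'
Number of parts: 6


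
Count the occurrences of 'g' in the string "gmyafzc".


Input string: 'gmyafzc'
Target character: 'g'
Scan each position: s[0]='g'
Matches found at indices: 0
Total: 1


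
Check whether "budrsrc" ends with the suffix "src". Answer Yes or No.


Input string: 'budrsrc'
Suffix to check: 'src'
Last 3 characters of input: 'src'
Match: True
Result: Yes


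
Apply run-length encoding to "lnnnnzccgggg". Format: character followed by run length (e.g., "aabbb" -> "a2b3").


Input: 'lnnnnzccgggg'
Operation: identify consecutive runs
Runs: 'l' -> l1, 'nnnn' -> n4, 'z' -> z1, 'cc' -> c2, 'gggg' -> g4
Encoded: l1n4z1c2g4


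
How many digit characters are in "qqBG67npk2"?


Input string: 'qqBG67npk2'
Operation: count digit characters (0-9)
Scan: 'q', 'q', 'B', 'G', '6'(digit), '7'(digit), 'n', 'p', 'k', '2'(digit)
Digits found: 3
Result: 3


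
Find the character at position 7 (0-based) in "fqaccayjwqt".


Input string: 'fqaccayjwqt'
Operation: get character at index 7
Index mapping: s[0]='f', s[1]='q', s[2]='a', s[3]='c', s[4]='c', s[5]='a', s[6]='y', s[7]='j'
Result: 'j'


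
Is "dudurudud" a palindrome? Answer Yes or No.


Input string: 'dudurudud'
Reversed: 'dudurudud'
Compare pairs: s[0]='d' vs s[8]='d' (match), s[1]='u' vs s[7]='u' (match), s[2]='d' vs s[6]='d' (match), s[3]='u' vs s[5]='u' (match)
Palindrome: Yes


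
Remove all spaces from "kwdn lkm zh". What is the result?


Input string: 'kwdn lkm zh'
Operation: remove all spaces
Words: 'kwdn', 'lkm', 'zh'
Join without spaces: kwdnlkmzh


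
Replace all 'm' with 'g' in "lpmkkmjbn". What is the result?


Input string: 'lpmkkmjbn'
Operation: replace 'm' with 'g'
Positions of 'm': 2, 5
After replacement: lpgkkgjbn


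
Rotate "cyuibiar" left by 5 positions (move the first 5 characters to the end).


Input: 'cyuibiar', shift = 5
Operation: split at index 5 and swap parts
Front part s[0:5] = 'cyuib'
Back part s[5:] = 'iar'
Rotated = back + front = 'iar' + 'cyuib'
Result: iarcyuib


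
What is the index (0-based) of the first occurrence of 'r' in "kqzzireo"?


Input string: 'kqzzireo'
Target: 'r'
Scanning left to right: s[0]='k', s[1]='q', s[2]='z', s[3]='z', s[4]='i', s[5]='r'
First match at index: 5


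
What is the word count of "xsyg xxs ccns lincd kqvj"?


Input string: 'xsyg xxs ccns lincd kqvj'
Operation: split by spaces
Words found: 'xsyg', 'xxs', 'ccns', 'lincd', 'kqvj'
Word count: 5


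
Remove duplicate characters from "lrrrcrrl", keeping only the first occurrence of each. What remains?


Input: 'lrrrcrrl'
Operation: keep first occurrence of each character
Scan: s[0]='l' new -> keep; s[1]='r' new -> keep; s[2]='r' seen -> skip; s[3]='r' seen -> skip; s[4]='c' new -> keep; s[5]='r' seen -> skip; s[6]='r' seen -> skip; s[7]='l' seen -> skip
Result: lrc


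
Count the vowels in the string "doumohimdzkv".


Input string: 'doumohimdzkv'
Operation: count vowels (a, e, i, o, u)
Scan: s[0]='d', s[1]='o' (vowel), s[2]='u' (vowel), s[3]='m', s[4]='o' (vowel), s[5]='h', s[6]='i' (vowel), s[7]='m', s[8]='d', s[9]='z', s[10]='k', s[11]='v'
Vowels found: 4
Result: 4


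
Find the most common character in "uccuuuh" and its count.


Input: 'uccuuuh'
Operation: tally each character
Counts: 'c':2, 'h':1, 'u':4
Maximum: 'u' appears 4 times


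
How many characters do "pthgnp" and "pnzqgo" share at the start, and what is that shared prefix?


String 1: 'pthgnp'
String 2: 'pnzqgo'
Compare position by position:
pos 0: 'p' vs 'p' match
pos 1: 't' vs 'n' differ -> stop
Longest common prefix: "p" (length 1)


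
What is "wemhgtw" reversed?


Input string: 'wemhgtw'
Operation: reverse character order
Original order: 'w' -> 'e' -> 'm' -> 'h' -> 'g' -> 't' -> 'w'
Reversed order: 'w' -> 't' -> 'g' -> 'h' -> 'm' -> 'e' -> 'w'
Result: wtghmew


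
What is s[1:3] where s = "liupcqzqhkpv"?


Input string: 'liupcqzqhkpv'
Operation: slice [1:3]
Extract characters: s[1]='i', s[2]='u'
Result: iu


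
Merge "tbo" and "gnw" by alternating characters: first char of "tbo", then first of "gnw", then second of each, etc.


String 1: 'tbo'
String 2: 'gnw'
Operation: alternate characters
Pairs: 't'+'g', 'b'+'n', 'o'+'w'
Result: tgbnow


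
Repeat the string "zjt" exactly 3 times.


Input string: 'zjt'
Operation: repeat 3 times
Concatenation: 'zjt' + 'zjt' + 'zjt'
Result: zjtzjtzjt


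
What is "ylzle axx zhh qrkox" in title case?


Input string: 'ylzle axx zhh qrkox'
Operation: capitalize first letter of each word
Word transformations: 'ylzle'->'Ylzle', 'axx'->'Axx', 'zhh'->'Zhh', 'qrkox'->'Qrkox'
Result: Ylzle Axx Zhh Qrkox


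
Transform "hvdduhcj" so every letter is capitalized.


Input string: 'hvdduhcj'
Operation: convert each letter to uppercase
Mapping: 'h'->'H', 'v'->'V', 'd'->'D', 'd'->'D', 'u'->'U', 'h'->'H', 'c'->'C', 'j'->'J'
Result: HVDDUHCJ


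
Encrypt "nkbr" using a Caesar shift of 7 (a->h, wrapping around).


Input: 'nkbr', shift = 7
Operation: for each letter, (position + 7) mod 26
Mapping: 'n'(13+7=20)->'u', 'k'(10+7=17)->'r', 'b'(1+7=8)->'i', 'r'(17+7=24)->'y'
Result: uriy


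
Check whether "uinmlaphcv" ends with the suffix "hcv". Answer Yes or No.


Input string: 'uinmlaphcv'
Suffix to check: 'hcv'
Last 3 characters of input: 'hcv'
Match: True
Result: Yes


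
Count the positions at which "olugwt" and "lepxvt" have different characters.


String 1: 'olugwt'
String 2: 'lepxvt'
Compare each position: pos 0: 'o'!='l', pos 1: 'l'!='e', pos 2: 'u'!='p', pos 3: 'g'!='x', pos 4: 'w'!='v', pos 5: 't'=='t'
Differing positions: 5
Hamming distance: 5


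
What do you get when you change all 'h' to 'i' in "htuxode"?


Input string: 'htuxode'
Operation: replace 'h' with 'i'
Positions of 'h': 0
After replacement: ituxode


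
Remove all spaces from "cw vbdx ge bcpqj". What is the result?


Input string: 'cw vbdx ge bcpqj'
Operation: remove all spaces
Words: 'cw', 'vbdx', 'ge', 'bcpqj'
Join without spaces: cwvbdxgebcpqj


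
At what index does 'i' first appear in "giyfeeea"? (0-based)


Input string: 'giyfeeea'
Target: 'i'
Scanning left to right: s[0]='g', s[1]='i'
First match at index: 1


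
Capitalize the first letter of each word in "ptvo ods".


Input string: 'ptvo ods'
Operation: capitalize first letter of each word
Word transformations: 'ptvo'->'Ptvo', 'ods'->'Ods'
Result: Ptvo Ods


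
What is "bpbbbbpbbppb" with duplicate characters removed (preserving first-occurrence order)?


Input: 'bpbbbbpbbppb'
Operation: keep first occurrence of each character
Scan: s[0]='b' new -> keep; s[1]='p' new -> keep; s[2]='b' seen -> skip; s[3]='b' seen -> skip; s[4]='b' seen -> skip; s[5]='b' seen -> skip; s[6]='p' seen -> skip; s[7]='b' seen -> skip; s[8]='b' seen -> skip; s[9]='p' seen -> skip; s[10]='p' seen -> skip; s[11]='b' seen -> skip
Result: bp


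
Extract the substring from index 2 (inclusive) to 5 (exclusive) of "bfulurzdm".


Input string: 'bfulurzdm'
Operation: slice [2:5]
Extract characters: s[2]='u', s[3]='l', s[4]='u'
Result: ulu


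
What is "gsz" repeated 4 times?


Input string: 'gsz'
Operation: repeat 4 times
Concatenation: 'gsz' + 'gsz' + 'gsz' + 'gsz'
Result: gszgszgszgsz


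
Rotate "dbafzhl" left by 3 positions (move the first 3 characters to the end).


Input: 'dbafzhl', shift = 3
Operation: split at index 3 and swap parts
Front part s[0:3] = 'dba'
Back part s[3:] = 'fzhl'
Rotated = back + front = 'fzhl' + 'dba'
Result: fzhldba


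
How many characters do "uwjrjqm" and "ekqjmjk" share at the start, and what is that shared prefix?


String 1: 'uwjrjqm'
String 2: 'ekqjmjk'
Compare position by position:
pos 0: 'u' vs 'e' differ -> stop
Longest common prefix: "" (length 0)


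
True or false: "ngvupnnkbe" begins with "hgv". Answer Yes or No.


Input string: 'ngvupnnkbe'
Prefix to check: 'hgv'
First 3 characters of input: 'ngv'
Match: False
Result: No


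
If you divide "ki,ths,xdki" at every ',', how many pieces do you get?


Input string: 'ki,ths,xdki'
Delimiter: ','
Split result: 'ki', 'ths', 'xdki'
Number of parts: 3


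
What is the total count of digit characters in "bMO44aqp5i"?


Input string: 'bMO44aqp5i'
Operation: count digit characters (0-9)
Scan: 'b', 'M', 'O', '4'(digit), '4'(digit), 'a', 'q', 'p', '5'(digit), 'i'
Digits found: 3
Result: 3


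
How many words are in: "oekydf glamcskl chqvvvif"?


Input string: 'oekydf glamcskl chqvvvif'
Operation: split by spaces
Words found: 'oekydf', 'glamcskl', 'chqvvvif'
Word count: 3


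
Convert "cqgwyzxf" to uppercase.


Input string: 'cqgwyzxf'
Operation: convert each letter to uppercase
Mapping: 'c'->'C', 'q'->'Q', 'g'->'G', 'w'->'W', 'y'->'Y', 'z'->'Z', 'x'->'X', 'f'->'F'
Result: CQGWYZXF


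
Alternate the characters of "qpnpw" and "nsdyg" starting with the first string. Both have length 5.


String 1: 'qpnpw'
String 2: 'nsdyg'
Operation: alternate characters
Pairs: 'q'+'n', 'p'+'s', 'n'+'d', 'p'+'y', 'w'+'g'
Result: qnpsndpywg


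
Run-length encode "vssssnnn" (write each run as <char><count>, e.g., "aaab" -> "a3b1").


Input: 'vssssnnn'
Operation: identify consecutive runs
Runs: 'v' -> v1, 'ssss' -> s4, 'nnn' -> n3
Encoded: v1s4n3


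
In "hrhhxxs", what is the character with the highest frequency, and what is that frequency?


Input: 'hrhhxxs'
Operation: tally each character
Counts: 'h':3, 'r':1, 's':1, 'x':2
Maximum: 'h' appears 3 times


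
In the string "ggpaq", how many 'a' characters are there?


Input string: 'ggpaq'
Target character: 'a'
Scan each position: s[3]='a'
Matches found at indices: 3
Total: 1


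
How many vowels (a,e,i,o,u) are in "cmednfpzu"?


Input string: 'cmednfpzu'
Operation: count vowels (a, e, i, o, u)
Scan: s[0]='c', s[1]='m', s[2]='e' (vowel), s[3]='d', s[4]='n', s[5]='f', s[6]='p', s[7]='z', s[8]='u' (vowel)
Vowels found: 2
Result: 2


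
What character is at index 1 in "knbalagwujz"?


Input string: 'knbalagwujz'
Operation: get character at index 1
Index mapping: s[0]='k', s[1]='n'
Result: 'n'


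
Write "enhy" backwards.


Input string: 'enhy'
Operation: reverse character order
Original order: 'e' -> 'n' -> 'h' -> 'y'
Reversed order: 'y' -> 'h' -> 'n' -> 'e'
Result: yhne


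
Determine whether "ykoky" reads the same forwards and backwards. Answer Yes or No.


Input string: 'ykoky'
Reversed: 'ykoky'
Compare pairs: s[0]='y' vs s[4]='y' (match), s[1]='k' vs s[3]='k' (match)
Palindrome: Yes


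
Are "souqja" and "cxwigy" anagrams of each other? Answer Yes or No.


String 1: 'souqja' -> sorted: 'ajoqsu'
String 2: 'cxwigy' -> sorted: 'cgiwxy'
Compare sorted forms: 'ajoqsu' != 'cgiwxy'
Anagram: No


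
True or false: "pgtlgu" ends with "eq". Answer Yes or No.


Input string: 'pgtlgu'
Suffix to check: 'eq'
Last 2 characters of input: 'gu'
Match: False
Result: No


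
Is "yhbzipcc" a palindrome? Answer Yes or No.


Input string: 'yhbzipcc'
Reversed: 'ccpizbhy'
Compare pairs: s[0]='y' vs s[7]='c' (mismatch), s[1]='h' vs s[6]='c' (mismatch), s[2]='b' vs s[5]='p' (mismatch), s[3]='z' vs s[4]='i' (mismatch)
Palindrome: No


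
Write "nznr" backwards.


Input string: 'nznr'
Operation: reverse character order
Original order: 'n' -> 'z' -> 'n' -> 'r'
Reversed order: 'r' -> 'n' -> 'z' -> 'n'
Result: rnzn


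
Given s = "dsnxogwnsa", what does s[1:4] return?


Input string: 'dsnxogwnsa'
Operation: slice [1:4]
Extract characters: s[1]='s', s[2]='n', s[3]='x'
Result: snx


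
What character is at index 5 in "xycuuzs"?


Input string: 'xycuuzs'
Operation: get character at index 5
Index mapping: s[0]='x', s[1]='y', s[2]='c', s[3]='u', s[4]='u', s[5]='z'
Result: 'z'


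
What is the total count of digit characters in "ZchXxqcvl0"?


Input string: 'ZchXxqcvl0'
Operation: count digit characters (0-9)
Scan: 'Z', 'c', 'h', 'X', 'x', 'q', 'c', 'v', 'l', '0'(digit)
Digits found: 1
Result: 1


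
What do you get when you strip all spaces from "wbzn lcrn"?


Input string: 'wbzn lcrn'
Operation: remove all spaces
Words: 'wbzn', 'lcrn'
Join without spaces: wbznlcrn


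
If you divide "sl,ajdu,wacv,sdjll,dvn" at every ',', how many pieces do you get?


Input string: 'sl,ajdu,wacv,sdjll,dvn'
Delimiter: ','
Split result: 'sl', 'ajdu', 'wacv', 'sdjll', 'dvn'
Number of parts: 5


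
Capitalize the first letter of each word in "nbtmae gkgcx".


Input string: 'nbtmae gkgcx'
Operation: capitalize first letter of each word
Word transformations: 'nbtmae'->'Nbtmae', 'gkgcx'->'Gkgcx'
Result: Nbtmae Gkgcx


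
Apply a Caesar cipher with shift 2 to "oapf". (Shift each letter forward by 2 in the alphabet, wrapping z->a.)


Input: 'oapf', shift = 2
Operation: for each letter, (position + 2) mod 26
Mapping: 'o'(14+2=16)->'q', 'a'(0+2=2)->'c', 'p'(15+2=17)->'r', 'f'(5+2=7)->'h'
Result: qcrh


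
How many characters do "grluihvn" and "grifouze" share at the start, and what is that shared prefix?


String 1: 'grluihvn'
String 2: 'grifouze'
Compare position by position:
pos 0: 'g' vs 'g' match
pos 1: 'r' vs 'r' match
pos 2: 'l' vs 'i' differ -> stop
Longest common prefix: "gr" (length 2)


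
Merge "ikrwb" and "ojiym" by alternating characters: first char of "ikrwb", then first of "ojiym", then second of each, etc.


String 1: 'ikrwb'
String 2: 'ojiym'
Operation: alternate characters
Pairs: 'i'+'o', 'k'+'j', 'r'+'i', 'w'+'y', 'b'+'m'
Result: iokjriwybm


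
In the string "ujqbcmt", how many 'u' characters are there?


Input string: 'ujqbcmt'
Target character: 'u'
Scan each position: s[0]='u'
Matches found at indices: 0
Total: 1


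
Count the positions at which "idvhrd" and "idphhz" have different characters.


String 1: 'idvhrd'
String 2: 'idphhz'
Compare each position: pos 0: 'i'=='i', pos 1: 'd'=='d', pos 2: 'v'!='p', pos 3: 'h'=='h', pos 4: 'r'!='h', pos 5: 'd'!='z'
Differing positions: 3
Hamming distance: 3


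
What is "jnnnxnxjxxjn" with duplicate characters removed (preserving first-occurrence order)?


Input: 'jnnnxnxjxxjn'
Operation: keep first occurrence of each character
Scan: s[0]='j' new -> keep; s[1]='n' new -> keep; s[2]='n' seen -> skip; s[3]='n' seen -> skip; s[4]='x' new -> keep; s[5]='n' seen -> skip; s[6]='x' seen -> skip; s[7]='j' seen -> skip; s[8]='x' seen -> skip; s[9]='x' seen -> skip; s[10]='j' seen -> skip; s[11]='n' seen -> skip
Result: jnx


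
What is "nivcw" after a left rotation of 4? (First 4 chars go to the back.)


Input: 'nivcw', shift = 4
Operation: split at index 4 and swap parts
Front part s[0:4] = 'nivc'
Back part s[4:] = 'w'
Rotated = back + front = 'w' + 'nivc'
Result: wnivc


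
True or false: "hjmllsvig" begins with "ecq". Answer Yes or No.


Input string: 'hjmllsvig'
Prefix to check: 'ecq'
First 3 characters of input: 'hjm'
Match: False
Result: No


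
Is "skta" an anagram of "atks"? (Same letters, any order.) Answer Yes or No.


String 1: 'atks' -> sorted: 'akst'
String 2: 'skta' -> sorted: 'akst'
Compare sorted forms: 'akst' == 'akst'
Anagram: Yes


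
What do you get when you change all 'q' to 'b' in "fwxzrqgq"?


Input string: 'fwxzrqgq'
Operation: replace 'q' with 'b'
Positions of 'q': 5, 7
After replacement: fwxzrbgb


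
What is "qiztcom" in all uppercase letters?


Input string: 'qiztcom'
Operation: convert each letter to uppercase
Mapping: 'q'->'Q', 'i'->'I', 'z'->'Z', 't'->'T', 'c'->'C', 'o'->'O', 'm'->'M'
Result: QIZTCOM


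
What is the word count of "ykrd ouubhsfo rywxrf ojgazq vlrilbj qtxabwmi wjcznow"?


Input string: 'ykrd ouubhsfo rywxrf ojgazq vlrilbj qtxabwmi wjcznow'
Operation: split by spaces
Words found: 'ykrd', 'ouubhsfo', 'rywxrf', 'ojgazq', 'vlrilbj', 'qtxabwmi', 'wjcznow'
Word count: 7


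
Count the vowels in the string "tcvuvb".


Input string: 'tcvuvb'
Operation: count vowels (a, e, i, o, u)
Scan: s[0]='t', s[1]='c', s[2]='v', s[3]='u' (vowel), s[4]='v', s[5]='b'
Vowels found: 1
Result: 1


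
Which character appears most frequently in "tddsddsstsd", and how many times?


Input: 'tddsddsstsd'
Operation: tally each character
Counts: 'd':5, 's':4, 't':2
Maximum: 'd' appears 5 times
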